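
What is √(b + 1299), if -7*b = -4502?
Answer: √95165/7 ≈ 44.070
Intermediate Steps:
b = 4502/7 (b = -⅐*(-4502) = 4502/7 ≈ 643.14)
√(b + 1299) = √(4502/7 + 1299) = √(13595/7) = √95165/7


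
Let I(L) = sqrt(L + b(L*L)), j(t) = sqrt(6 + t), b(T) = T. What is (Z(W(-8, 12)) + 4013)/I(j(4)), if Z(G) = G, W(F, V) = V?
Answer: 4025/sqrt(10 + sqrt(10)) ≈ 1109.4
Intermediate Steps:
I(L) = sqrt(L + L**2) (I(L) = sqrt(L + L*L) = sqrt(L + L**2))
(Z(W(-8, 12)) + 4013)/I(j(4)) = (12 + 4013)/(sqrt(sqrt(6 + 4)*(1 + sqrt(6 + 4)))) = 4025/(sqrt(sqrt(10)*(1 + sqrt(10)))) = 4025/((10**(1/4)*sqrt(1 + sqrt(10)))) = 4025*(10**(3/4)/(10*sqrt(1 + sqrt(10)))) = 805*10**(3/4)/(2*sqrt(1 + sqrt(10)))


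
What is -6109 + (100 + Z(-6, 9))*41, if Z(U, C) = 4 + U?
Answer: -2091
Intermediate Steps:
-6109 + (100 + Z(-6, 9))*41 = -6109 + (100 + (4 - 6))*41 = -6109 + (100 - 2)*41 = -6109 + 98*41 = -6109 + 4018 = -2091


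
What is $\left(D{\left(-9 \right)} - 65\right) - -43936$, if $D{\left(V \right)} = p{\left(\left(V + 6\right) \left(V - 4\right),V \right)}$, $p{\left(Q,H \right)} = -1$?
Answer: $43870$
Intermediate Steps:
$D{\left(V \right)} = -1$
$\left(D{\left(-9 \right)} - 65\right) - -43936 = \left(-1 - 65\right) - -43936 = \left(-1 - 65\right) + 43936 = -66 + 43936 = 43870$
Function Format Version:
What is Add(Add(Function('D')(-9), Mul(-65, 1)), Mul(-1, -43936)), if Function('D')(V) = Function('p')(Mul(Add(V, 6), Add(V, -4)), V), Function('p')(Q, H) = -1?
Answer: 43870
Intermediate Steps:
Function('D')(V) = -1
Add(Add(Function('D')(-9), Mul(-65, 1)), Mul(-1, -43936)) = Add(Add(-1, Mul(-65, 1)), Mul(-1, -43936)) = Add(Add(-1, -65), 43936) = Add(-66, 43936) = 43870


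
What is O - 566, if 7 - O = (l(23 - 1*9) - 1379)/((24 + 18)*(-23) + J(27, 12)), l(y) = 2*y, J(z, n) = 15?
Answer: -532960/951 ≈ -560.42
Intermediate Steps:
O = 5306/951 (O = 7 - (2*(23 - 1*9) - 1379)/((24 + 18)*(-23) + 15) = 7 - (2*(23 - 9) - 1379)/(42*(-23) + 15) = 7 - (2*14 - 1379)/(-966 + 15) = 7 - (28 - 1379)/(-951) = 7 - (-1351)*(-1)/951 = 7 - 1*1351/951 = 7 - 1351/951 = 5306/951 ≈ 5.5794)
O - 566 = 5306/951 - 566 = -532960/951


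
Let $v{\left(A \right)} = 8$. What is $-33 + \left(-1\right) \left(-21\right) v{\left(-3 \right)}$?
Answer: $135$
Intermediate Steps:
$-33 + \left(-1\right) \left(-21\right) v{\left(-3 \right)} = -33 + \left(-1\right) \left(-21\right) 8 = -33 + 21 \cdot 8 = -33 + 168 = 135$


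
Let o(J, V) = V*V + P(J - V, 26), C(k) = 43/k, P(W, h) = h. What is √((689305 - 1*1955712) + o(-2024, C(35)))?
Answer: 2*I*√387828719/35 ≈ 1125.3*I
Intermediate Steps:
o(J, V) = 26 + V² (o(J, V) = V*V + 26 = V² + 26 = 26 + V²)
√((689305 - 1*1955712) + o(-2024, C(35))) = √((689305 - 1*1955712) + (26 + (43/35)²)) = √((689305 - 1955712) + (26 + (43*(1/35))²)) = √(-1266407 + (26 + (43/35)²)) = √(-1266407 + (26 + 1849/1225)) = √(-1266407 + 33699/1225) = √(-1551314876/1225) = 2*I*√387828719/35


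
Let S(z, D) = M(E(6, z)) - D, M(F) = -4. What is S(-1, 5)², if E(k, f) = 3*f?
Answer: 81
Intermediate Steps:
S(z, D) = -4 - D
S(-1, 5)² = (-4 - 1*5)² = (-4 - 5)² = (-9)² = 81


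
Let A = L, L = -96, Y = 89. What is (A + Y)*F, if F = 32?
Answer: -224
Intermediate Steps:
A = -96
(A + Y)*F = (-96 + 89)*32 = -7*32 = -224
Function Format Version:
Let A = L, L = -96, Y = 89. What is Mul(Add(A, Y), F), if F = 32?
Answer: -224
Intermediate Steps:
A = -96
Mul(Add(A, Y), F) = Mul(Add(-96, 89), 32) = Mul(-7, 32) = -224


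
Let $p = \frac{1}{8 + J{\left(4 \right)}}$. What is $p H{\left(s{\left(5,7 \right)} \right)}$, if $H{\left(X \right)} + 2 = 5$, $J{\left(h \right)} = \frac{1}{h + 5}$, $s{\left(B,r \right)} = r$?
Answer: $\frac{27}{73} \approx 0.36986$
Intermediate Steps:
$J{\left(h \right)} = \frac{1}{5 + h}$
$H{\left(X \right)} = 3$ ($H{\left(X \right)} = -2 + 5 = 3$)
$p = \frac{9}{73}$ ($p = \frac{1}{8 + \frac{1}{5 + 4}} = \frac{1}{8 + \frac{1}{9}} = \frac{1}{\frac{73}{9}} = \frac{9}{73} \approx 0.12329$)
$p H{\left(s{\left(5,7 \right)} \right)} = \frac{9}{73} \cdot 3 = \frac{27}{73}$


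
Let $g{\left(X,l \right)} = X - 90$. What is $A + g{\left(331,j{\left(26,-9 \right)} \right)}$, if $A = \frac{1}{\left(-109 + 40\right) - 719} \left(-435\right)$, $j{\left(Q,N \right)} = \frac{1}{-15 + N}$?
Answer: $\frac{190343}{788} \approx 241.55$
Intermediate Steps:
$g{\left(X,l \right)} = -90 + X$
$A = \frac{435}{788}$ ($A = \frac{1}{-69 - 719} \left(-435\right) = \frac{1}{-788} \left(-435\right) = \left(- \frac{1}{788}\right) \left(-435\right) = \frac{435}{788} \approx 0.55203$)
$A + g{\left(331,j{\left(26,-9 \right)} \right)} = \frac{435}{788} + \left(-90 + 331\right) = \frac{435}{788} + 241 = \frac{190343}{788}$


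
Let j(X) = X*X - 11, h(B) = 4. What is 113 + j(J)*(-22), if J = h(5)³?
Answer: -89757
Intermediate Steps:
J = 64 (J = 4³ = 64)
j(X) = -11 + X² (j(X) = X² - 11 = -11 + X²)
113 + j(J)*(-22) = 113 + (-11 + 64²)*(-22) = 113 + (-11 + 4096)*(-22) = 113 + 4085*(-22) = 113 - 89870 = -89757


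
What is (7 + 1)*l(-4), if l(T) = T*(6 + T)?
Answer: -64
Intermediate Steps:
(7 + 1)*l(-4) = (7 + 1)*(-4*(6 - 4)) = 8*(-4*2) = 8*(-8) = -64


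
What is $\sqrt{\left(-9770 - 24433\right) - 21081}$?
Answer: $2 i \sqrt{13821} \approx 235.13 i$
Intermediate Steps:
$\sqrt{\left(-9770 - 24433\right) - 21081} = \sqrt{-34203 - 21081} = \sqrt{-55284} = 2 i \sqrt{13821}$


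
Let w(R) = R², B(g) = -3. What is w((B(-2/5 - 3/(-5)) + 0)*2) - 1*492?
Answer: -456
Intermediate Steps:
w((B(-2/5 - 3/(-5)) + 0)*2) - 1*492 = ((-3 + 0)*2)² - 1*492 = (-3*2)² - 492 = (-6)² - 492 = 36 - 492 = -456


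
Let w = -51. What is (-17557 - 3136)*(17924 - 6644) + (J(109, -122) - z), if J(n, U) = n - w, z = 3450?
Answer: -233420330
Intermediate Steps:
J(n, U) = 51 + n (J(n, U) = n - 1*(-51) = n + 51 = 51 + n)
(-17557 - 3136)*(17924 - 6644) + (J(109, -122) - z) = (-17557 - 3136)*(17924 - 6644) + ((51 + 109) - 1*3450) = -20693*11280 + (160 - 3450) = -233417040 - 3290 = -233420330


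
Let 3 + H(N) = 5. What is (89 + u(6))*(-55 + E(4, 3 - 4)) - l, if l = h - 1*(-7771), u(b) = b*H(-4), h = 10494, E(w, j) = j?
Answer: -23921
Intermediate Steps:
H(N) = 2 (H(N) = -3 + 5 = 2)
u(b) = 2*b (u(b) = b*2 = 2*b)
l = 18265 (l = 10494 - 1*(-7771) = 10494 + 7771 = 18265)
(89 + u(6))*(-55 + E(4, 3 - 4)) - l = (89 + 2*6)*(-55 + (3 - 4)) - 1*18265 = (89 + 12)*(-55 - 1) - 18265 = 101*(-56) - 18265 = -5656 - 18265 = -23921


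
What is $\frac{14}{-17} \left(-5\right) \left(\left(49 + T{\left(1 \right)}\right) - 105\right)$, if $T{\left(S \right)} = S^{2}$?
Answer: $- \frac{3850}{17} \approx -226.47$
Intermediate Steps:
$\frac{14}{-17} \left(-5\right) \left(\left(49 + T{\left(1 \right)}\right) - 105\right) = \frac{14}{-17} \left(-5\right) \left(\left(49 + 1^{2}\right) - 105\right) = 14 \left(- \frac{1}{17}\right) \left(-5\right) \left(\left(49 + 1\right) - 105\right) = \left(- \frac{14}{17}\right) \left(-5\right) \left(50 - 105\right) = \frac{70}{17} \left(-55\right) = - \frac{3850}{17}$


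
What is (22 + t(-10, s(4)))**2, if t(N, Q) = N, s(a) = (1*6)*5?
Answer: 144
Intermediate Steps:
s(a) = 30 (s(a) = 6*5 = 30)
(22 + t(-10, s(4)))**2 = (22 - 10)**2 = 12**2 = 144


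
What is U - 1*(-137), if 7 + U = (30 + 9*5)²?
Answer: 5755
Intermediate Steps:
U = 5618 (U = -7 + (30 + 9*5)² = -7 + (30 + 45)² = -7 + 75² = -7 + 5625 = 5618)
U - 1*(-137) = 5618 - 1*(-137) = 5618 + 137 = 5755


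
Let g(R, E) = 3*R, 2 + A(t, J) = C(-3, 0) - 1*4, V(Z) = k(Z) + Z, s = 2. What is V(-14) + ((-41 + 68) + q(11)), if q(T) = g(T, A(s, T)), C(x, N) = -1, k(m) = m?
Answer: 32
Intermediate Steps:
V(Z) = 2*Z (V(Z) = Z + Z = 2*Z)
A(t, J) = -7 (A(t, J) = -2 + (-1 - 1*4) = -2 + (-1 - 4) = -2 - 5 = -7)
q(T) = 3*T
V(-14) + ((-41 + 68) + q(11)) = 2*(-14) + ((-41 + 68) + 3*11) = -28 + (27 + 33) = -28 + 60 = 32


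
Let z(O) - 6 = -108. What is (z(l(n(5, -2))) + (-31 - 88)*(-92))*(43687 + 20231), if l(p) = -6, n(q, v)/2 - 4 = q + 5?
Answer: 693254628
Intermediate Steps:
n(q, v) = 18 + 2*q (n(q, v) = 8 + 2*(q + 5) = 8 + 2*(5 + q) = 8 + (10 + 2*q) = 18 + 2*q)
z(O) = -102 (z(O) = 6 - 108 = -102)
(z(l(n(5, -2))) + (-31 - 88)*(-92))*(43687 + 20231) = (-102 + (-31 - 88)*(-92))*(43687 + 20231) = (-102 - 119*(-92))*63918 = (-102 + 10948)*63918 = 10846*63918 = 693254628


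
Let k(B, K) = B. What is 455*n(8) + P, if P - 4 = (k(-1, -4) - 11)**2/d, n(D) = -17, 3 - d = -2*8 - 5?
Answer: -7725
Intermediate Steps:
d = 24 (d = 3 - (-2*8 - 5) = 3 - (-16 - 5) = 3 - 1*(-21) = 3 + 21 = 24)
P = 10 (P = 4 + (-1 - 11)**2/24 = 4 + (-12)**2*(1/24) = 4 + 144*(1/24) = 4 + 6 = 10)
455*n(8) + P = 455*(-17) + 10 = -7735 + 10 = -7725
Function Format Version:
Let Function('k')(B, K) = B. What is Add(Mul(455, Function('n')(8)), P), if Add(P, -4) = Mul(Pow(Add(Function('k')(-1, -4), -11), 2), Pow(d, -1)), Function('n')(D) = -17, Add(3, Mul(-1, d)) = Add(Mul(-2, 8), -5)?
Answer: -7725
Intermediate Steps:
d = 24 (d = Add(3, Mul(-1, Add(Mul(-2, 8), -5))) = Add(3, Mul(-1, Add(-16, -5))) = Add(3, Mul(-1, -21)) = Add(3, 21) = 24)
P = 10 (P = Add(4, Mul(Pow(Add(-1, -11), 2), Pow(24, -1))) = Add(4, Mul(Pow(-12, 2), Rational(1, 24))) = Add(4, Mul(144, Rational(1, 24))) = Add(4, 6) = 10)
Add(Mul(455, Function('n')(8)), P) = Add(Mul(455, -17), 10) = Add(-7735, 10) = -7725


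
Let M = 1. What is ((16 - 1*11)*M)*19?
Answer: 95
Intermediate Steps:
((16 - 1*11)*M)*19 = ((16 - 1*11)*1)*19 = ((16 - 11)*1)*19 = (5*1)*19 = 5*19 = 95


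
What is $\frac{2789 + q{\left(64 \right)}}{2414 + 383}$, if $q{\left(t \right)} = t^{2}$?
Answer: $\frac{6885}{2797} \approx 2.4616$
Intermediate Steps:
$\frac{2789 + q{\left(64 \right)}}{2414 + 383} = \frac{2789 + 64^{2}}{2414 + 383} = \frac{2789 + 4096}{2797} = 6885 \cdot \frac{1}{2797} = \frac{6885}{2797}$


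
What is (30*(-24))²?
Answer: 518400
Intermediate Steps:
(30*(-24))² = (-720)² = 518400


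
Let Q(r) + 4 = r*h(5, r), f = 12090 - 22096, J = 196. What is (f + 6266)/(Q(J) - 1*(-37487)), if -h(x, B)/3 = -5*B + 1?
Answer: -748/122627 ≈ -0.0060998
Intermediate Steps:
f = -10006
h(x, B) = -3 + 15*B (h(x, B) = -3*(-5*B + 1) = -3*(1 - 5*B) = -3 + 15*B)
Q(r) = -4 + r*(-3 + 15*r)
(f + 6266)/(Q(J) - 1*(-37487)) = (-10006 + 6266)/((-4 + 3*196*(-1 + 5*196)) - 1*(-37487)) = -3740/((-4 + 3*196*(-1 + 980)) + 37487) = -3740/((-4 + 3*196*979) + 37487) = -3740/((-4 + 575652) + 37487) = -3740/(575648 + 37487) = -3740/613135 = -3740*1/613135 = -748/122627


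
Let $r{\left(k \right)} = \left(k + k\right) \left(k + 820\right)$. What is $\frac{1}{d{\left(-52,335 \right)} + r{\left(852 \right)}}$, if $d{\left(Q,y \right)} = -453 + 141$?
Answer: $\frac{1}{2848776} \approx 3.5103 \cdot 10^{-7}$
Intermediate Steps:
$r{\left(k \right)} = 2 k \left(820 + k\right)$
$d{\left(Q,y \right)} = -312$
$\frac{1}{d{\left(-52,335 \right)} + r{\left(852 \right)}} = \frac{1}{-312 + 2 \cdot 852 \left(820 + 852\right)} = \frac{1}{-312 + 2 \cdot 852 \cdot 1672} = \frac{1}{-312 + 2849088} = \frac{1}{2848776}$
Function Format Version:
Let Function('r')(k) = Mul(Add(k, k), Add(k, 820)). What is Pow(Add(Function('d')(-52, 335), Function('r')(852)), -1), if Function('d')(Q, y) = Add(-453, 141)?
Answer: Rational(1, 2848776) ≈ 3.5103e-7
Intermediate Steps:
Function('r')(k) = Mul(2, k, Add(820, k)) (Function('r')(k) = Mul(Mul(2, k), Add(820, k)) = Mul(2, k, Add(820, k)))
Function('d')(Q, y) = -312
Pow(Add(Function('d')(-52, 335), Function('r')(852)), -1) = Pow(Add(-312, Mul(2, 852, Add(820, 852))), -1) = Pow(Add(-312, Mul(2, 852, 1672)), -1) = Pow(Add(-312, 2849088), -1) = Pow(2848776, -1) = Rational(1, 2848776)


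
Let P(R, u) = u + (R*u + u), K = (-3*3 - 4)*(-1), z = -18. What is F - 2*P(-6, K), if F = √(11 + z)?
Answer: 104 + I*√7 ≈ 104.0 + 2.6458*I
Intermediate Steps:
K = 13 (K = (-9 - 4)*(-1) = -13*(-1) = 13)
F = I*√7 (F = √(11 - 18) = √(-7) = I*√7 ≈ 2.6458*I)
P(R, u) = 2*u + R*u (P(R, u) = u + (u + R*u) = 2*u + R*u)
F - 2*P(-6, K) = I*√7 - 26*(2 - 6) = I*√7 - 26*(-4) = I*√7 - 2*(-52) = I*√7 + 104 = 104 + I*√7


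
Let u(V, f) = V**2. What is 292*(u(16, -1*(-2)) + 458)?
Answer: 208488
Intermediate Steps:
292*(u(16, -1*(-2)) + 458) = 292*(16**2 + 458) = 292*(256 + 458) = 292*714 = 208488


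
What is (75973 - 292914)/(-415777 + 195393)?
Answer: 216941/220384 ≈ 0.98438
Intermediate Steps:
(75973 - 292914)/(-415777 + 195393) = -216941/(-220384) = -216941*(-1/220384) = 216941/220384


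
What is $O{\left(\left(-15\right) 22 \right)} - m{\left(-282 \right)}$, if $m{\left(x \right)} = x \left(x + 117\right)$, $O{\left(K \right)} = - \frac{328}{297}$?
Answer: $- \frac{13819738}{297} \approx -46531.0$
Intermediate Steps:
$O{\left(K \right)} = - \frac{328}{297}$ ($O{\left(K \right)} = \left(-328\right) \frac{1}{297} = - \frac{328}{297}$)
$m{\left(x \right)} = x \left(117 + x\right)$
$O{\left(\left(-15\right) 22 \right)} - m{\left(-282 \right)} = - \frac{328}{297} - - 282 \left(117 - 282\right) = - \frac{328}{297} - \left(-282\right) \left(-165\right) = - \frac{328}{297} - 46530 = - \frac{13819738}{297}$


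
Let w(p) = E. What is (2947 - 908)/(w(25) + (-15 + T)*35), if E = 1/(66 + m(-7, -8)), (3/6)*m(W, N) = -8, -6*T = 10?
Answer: -305850/87497 ≈ -3.4955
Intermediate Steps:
T = -5/3 (T = -⅙*10 = -5/3 ≈ -1.6667)
m(W, N) = -16 (m(W, N) = 2*(-8) = -16)
E = 1/50 (E = 1/(66 - 16) = 1/50 ≈ 0.020000)
w(p) = 1/50
(2947 - 908)/(w(25) + (-15 + T)*35) = (2947 - 908)/(1/50 + (-15 - 5/3)*35) = 2039/(1/50 - 50/3*35) = 2039/(1/50 - 1750/3) = 2039/(-87497/150) = 2039*(-150/87497) = -305850/87497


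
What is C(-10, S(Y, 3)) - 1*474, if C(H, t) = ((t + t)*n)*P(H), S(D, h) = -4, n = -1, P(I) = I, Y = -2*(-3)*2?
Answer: -554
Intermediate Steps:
Y = 12 (Y = 6*2 = 12)
C(H, t) = -2*H*t (C(H, t) = ((t + t)*(-1))*H = ((2*t)*(-1))*H = (-2*t)*H = -2*H*t)
C(-10, S(Y, 3)) - 1*474 = -2*(-10)*(-4) - 1*474 = -80 - 474 = -554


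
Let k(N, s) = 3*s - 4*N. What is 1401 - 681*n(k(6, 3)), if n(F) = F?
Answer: 11616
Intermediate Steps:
k(N, s) = -4*N + 3*s
1401 - 681*n(k(6, 3)) = 1401 - 681*(-4*6 + 3*3) = 1401 - 681*(-24 + 9) = 1401 - 681*(-15) = 1401 + 10215 = 11616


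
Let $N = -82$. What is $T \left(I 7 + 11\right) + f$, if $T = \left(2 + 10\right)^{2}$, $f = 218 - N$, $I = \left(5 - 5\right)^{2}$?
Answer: $1884$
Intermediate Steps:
$I = 0$ ($I = 0^{2} = 0$)
$f = 300$ ($f = 218 - -82 = 218 + 82 = 300$)
$T = 144$ ($T = 12^{2} = 144$)
$T \left(I 7 + 11\right) + f = 144 \left(0 \cdot 7 + 11\right) + 300 = 144 \left(0 + 11\right) + 300 = 144 \cdot 11 + 300 = 1584 + 300 = 1884$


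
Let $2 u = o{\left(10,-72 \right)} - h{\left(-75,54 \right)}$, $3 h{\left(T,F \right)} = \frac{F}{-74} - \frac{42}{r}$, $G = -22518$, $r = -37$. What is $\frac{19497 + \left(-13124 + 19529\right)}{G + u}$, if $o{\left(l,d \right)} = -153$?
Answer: $- \frac{958374}{835999} \approx -1.1464$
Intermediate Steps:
$h{\left(T,F \right)} = \frac{14}{37} - \frac{F}{222}$ ($h{\left(T,F \right)} = \frac{\frac{F}{-74} - \frac{42}{-37}}{3} = \frac{F \left(- \frac{1}{74}\right) - - \frac{42}{37}}{3} = \frac{- \frac{F}{74} + \frac{42}{37}}{3} = \frac{\frac{42}{37} - \frac{F}{74}}{3} = \frac{14}{37} - \frac{F}{222}$)
$u = - \frac{2833}{37}$ ($u = \frac{-153 - \left(\frac{14}{37} - \frac{9}{37}\right)}{2} = \frac{-153 - \frac{5}{37}}{2} = \frac{1}{2} \left(- \frac{5666}{37}\right) = - \frac{2833}{37} \approx -76.568$)
$\frac{19497 + \left(-13124 + 19529\right)}{G + u} = \frac{19497 + \left(-13124 + 19529\right)}{-22518 - \frac{2833}{37}} = \frac{19497 + 6405}{- \frac{835999}{37}} = 25902 \left(- \frac{37}{835999}\right) = - \frac{958374}{835999}$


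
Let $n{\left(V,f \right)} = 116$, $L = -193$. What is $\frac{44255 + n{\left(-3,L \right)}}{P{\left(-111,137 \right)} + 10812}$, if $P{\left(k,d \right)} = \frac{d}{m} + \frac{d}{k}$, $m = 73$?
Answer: $\frac{359538213}{87614842} \approx 4.1036$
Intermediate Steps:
$P{\left(k,d \right)} = \frac{d}{73} + \frac{d}{k}$
$\frac{44255 + n{\left(-3,L \right)}}{P{\left(-111,137 \right)} + 10812} = \frac{44255 + 116}{\left(\frac{1}{73} \cdot 137 + \frac{137}{-111}\right) + 10812} = \frac{44371}{\left(\frac{137}{73} + 137 \left(- \frac{1}{111}\right)\right) + 10812} = \frac{44371}{\left(\frac{137}{73} - \frac{137}{111}\right) + 10812} = \frac{44371}{\frac{5206}{8103} + 10812} = \frac{44371}{\frac{87614842}{8103}} = 44371 \cdot \frac{8103}{87614842} = \frac{359538213}{87614842}$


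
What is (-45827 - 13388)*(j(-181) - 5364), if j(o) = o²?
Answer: -1622313355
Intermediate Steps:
(-45827 - 13388)*(j(-181) - 5364) = (-45827 - 13388)*((-181)² - 5364) = -59215*(32761 - 5364) = -59215*27397 = -1622313355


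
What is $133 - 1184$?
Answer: $-1051$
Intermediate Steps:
$133 - 1184 = -1051$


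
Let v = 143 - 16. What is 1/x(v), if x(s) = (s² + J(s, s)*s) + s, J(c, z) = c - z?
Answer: 1/16256 ≈ 6.1516e-5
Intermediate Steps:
v = 127
x(s) = s + s² (x(s) = (s² + (s - s)*s) + s = (s² + 0*s) + s = (s² + 0) + s = s² + s = s + s²)
1/x(v) = 1/(127*(1 + 127)) = 1/(127*128) = 1/16256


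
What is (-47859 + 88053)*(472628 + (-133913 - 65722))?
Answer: 10972680642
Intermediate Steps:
(-47859 + 88053)*(472628 + (-133913 - 65722)) = 40194*(472628 - 199635) = 40194*272993 = 10972680642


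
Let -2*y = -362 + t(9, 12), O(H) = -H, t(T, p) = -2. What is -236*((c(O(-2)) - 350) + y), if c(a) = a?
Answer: 39176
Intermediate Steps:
y = 182 (y = -(-362 - 2)/2 = -½*(-364) = 182)
-236*((c(O(-2)) - 350) + y) = -236*((-1*(-2) - 350) + 182) = -236*((2 - 350) + 182) = -236*(-348 + 182) = -236*(-166) = 39176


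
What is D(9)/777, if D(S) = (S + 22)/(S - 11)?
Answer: -31/1554 ≈ -0.019949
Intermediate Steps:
D(S) = (22 + S)/(-11 + S)
D(9)/777 = ((22 + 9)/(-11 + 9))/777 = (31/(-2))*(1/777) = -1/2*31*(1/777) = -31/2*1/777 = -31/1554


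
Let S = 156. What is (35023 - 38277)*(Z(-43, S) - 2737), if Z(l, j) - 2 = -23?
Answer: 8974532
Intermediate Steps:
Z(l, j) = -21 (Z(l, j) = 2 - 23 = -21)
(35023 - 38277)*(Z(-43, S) - 2737) = (35023 - 38277)*(-21 - 2737) = -3254*(-2758) = 8974532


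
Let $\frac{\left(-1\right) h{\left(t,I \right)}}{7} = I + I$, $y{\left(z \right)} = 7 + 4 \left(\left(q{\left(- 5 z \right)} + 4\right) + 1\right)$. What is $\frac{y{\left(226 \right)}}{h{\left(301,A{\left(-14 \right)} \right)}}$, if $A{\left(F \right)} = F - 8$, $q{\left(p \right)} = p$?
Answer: $- \frac{4493}{308} \approx -14.588$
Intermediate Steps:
$y{\left(z \right)} = 27 - 20 z$ ($y{\left(z \right)} = 7 + 4 \left(\left(- 5 z + 4\right) + 1\right) = 7 + 4 \left(\left(4 - 5 z\right) + 1\right) = 7 + 4 \left(5 - 5 z\right) = 7 - \left(-20 + 20 z\right) = 27 - 20 z$)
$A{\left(F \right)} = -8 + F$
$h{\left(t,I \right)} = - 14 I$ ($h{\left(t,I \right)} = - 7 \left(I + I\right) = - 7 \cdot 2 I = - 14 I$)
$\frac{y{\left(226 \right)}}{h{\left(301,A{\left(-14 \right)} \right)}} = \frac{27 - 4520}{\left(-14\right) \left(-8 - 14\right)} = \frac{27 - 4520}{\left(-14\right) \left(-22\right)} = - \frac{4493}{308}$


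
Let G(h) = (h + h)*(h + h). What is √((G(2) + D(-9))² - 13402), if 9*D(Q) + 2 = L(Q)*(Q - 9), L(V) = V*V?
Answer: √646294/9 ≈ 89.325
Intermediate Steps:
L(V) = V²
G(h) = 4*h² (G(h) = (2*h)*(2*h) = 4*h²)
D(Q) = -2/9 + Q²*(-9 + Q)/9 (D(Q) = -2/9 + (Q²*(Q - 9))/9 = -2/9 + (Q²*(-9 + Q))/9 = -2/9 + Q²*(-9 + Q)/9)
√((G(2) + D(-9))² - 13402) = √((4*2² + (-2/9 - 1*(-9)² + (⅑)*(-9)³))² - 13402) = √((4*4 + (-2/9 - 1*81 + (⅑)*(-729)))² - 13402) = √((16 + (-2/9 - 81 - 81))² - 13402) = √((16 - 1460/9)² - 13402) = √((-1316/9)² - 13402) = √(1731856/81 - 13402) = √(646294/81) = √646294/9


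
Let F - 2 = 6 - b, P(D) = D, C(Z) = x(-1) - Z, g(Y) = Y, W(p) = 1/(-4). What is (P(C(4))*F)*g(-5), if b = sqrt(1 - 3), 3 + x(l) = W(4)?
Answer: 290 - 145*I*sqrt(2)/4 ≈ 290.0 - 51.265*I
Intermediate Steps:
W(p) = -1/4
x(l) = -13/4 (x(l) = -3 - 1/4 = -13/4)
C(Z) = -13/4 - Z
b = I*sqrt(2) (b = sqrt(-2) = I*sqrt(2) ≈ 1.4142*I)
F = 8 - I*sqrt(2) (F = 2 + (6 - I*sqrt(2)) = 8 - I*sqrt(2) ≈ 8.0 - 1.4142*I)
(P(C(4))*F)*g(-5) = ((-13/4 - 1*4)*(8 - I*sqrt(2)))*(-5) = ((-13/4 - 4)*(8 - I*sqrt(2)))*(-5) = -29*(8 - I*sqrt(2))/4*(-5) = (-58 + 29*I*sqrt(2)/4)*(-5) = 290 - 145*I*sqrt(2)/4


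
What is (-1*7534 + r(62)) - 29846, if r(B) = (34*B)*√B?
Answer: -37380 + 2108*√62 ≈ -20782.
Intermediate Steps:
r(B) = 34*B^(3/2)
(-1*7534 + r(62)) - 29846 = (-1*7534 + 34*62^(3/2)) - 29846 = (-7534 + 34*(62*√62)) - 29846 = (-7534 + 2108*√62) - 29846 = -37380 + 2108*√62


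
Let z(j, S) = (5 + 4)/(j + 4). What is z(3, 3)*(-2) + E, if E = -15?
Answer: -123/7 ≈ -17.571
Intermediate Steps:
z(j, S) = 9/(4 + j)
z(3, 3)*(-2) + E = (9/(4 + 3))*(-2) - 15 = (9/7)*(-2) - 15 = -18/7 - 15 = -123/7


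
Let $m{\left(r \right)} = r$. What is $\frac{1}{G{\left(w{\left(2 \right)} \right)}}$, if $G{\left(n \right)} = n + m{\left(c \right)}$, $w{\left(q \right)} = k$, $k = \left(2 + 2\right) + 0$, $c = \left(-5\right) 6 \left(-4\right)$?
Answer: $\frac{1}{124} \approx 0.0080645$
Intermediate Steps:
$c = 120$ ($c = \left(-30\right) \left(-4\right) = 120$)
$k = 4$ ($k = 4 + 0 = 4$)
$w{\left(q \right)} = 4$
$G{\left(n \right)} = 120 + n$ ($G{\left(n \right)} = n + 120 = 120 + n$)
$\frac{1}{G{\left(w{\left(2 \right)} \right)}} = \frac{1}{120 + 4} = \frac{1}{124}$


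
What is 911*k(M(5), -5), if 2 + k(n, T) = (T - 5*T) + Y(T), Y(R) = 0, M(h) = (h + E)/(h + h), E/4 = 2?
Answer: 16398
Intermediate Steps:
E = 8 (E = 4*2 = 8)
M(h) = (8 + h)/(2*h) (M(h) = (h + 8)/(h + h) = (8 + h)/((2*h)) = (8 + h)*(1/(2*h)) = (8 + h)/(2*h))
k(n, T) = -2 - 4*T (k(n, T) = -2 + ((T - 5*T) + 0) = -2 + (-4*T + 0) = -2 - 4*T)
911*k(M(5), -5) = 911*(-2 - 4*(-5)) = 911*(-2 + 20) = 911*18 = 16398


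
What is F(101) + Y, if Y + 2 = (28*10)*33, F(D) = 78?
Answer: 9316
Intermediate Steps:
Y = 9238 (Y = -2 + (28*10)*33 = -2 + 280*33 = -2 + 9240 = 9238)
F(101) + Y = 78 + 9238 = 9316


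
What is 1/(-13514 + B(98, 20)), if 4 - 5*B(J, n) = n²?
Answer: -5/67966 ≈ -7.3566e-5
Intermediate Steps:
B(J, n) = ⅘ - n²/5
1/(-13514 + B(98, 20)) = 1/(-13514 + (⅘ - ⅕*20²)) = 1/(-13514 + (⅘ - ⅕*400)) = 1/(-13514 + (⅘ - 80)) = 1/(-13514 - 396/5) = 1/(-67966/5) = -5/67966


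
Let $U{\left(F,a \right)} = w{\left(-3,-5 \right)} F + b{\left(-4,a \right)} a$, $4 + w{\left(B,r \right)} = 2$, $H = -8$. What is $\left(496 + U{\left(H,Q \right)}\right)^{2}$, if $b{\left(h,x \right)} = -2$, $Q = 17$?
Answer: $228484$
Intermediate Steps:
$w{\left(B,r \right)} = -2$ ($w{\left(B,r \right)} = -4 + 2 = -2$)
$U{\left(F,a \right)} = - 2 F - 2 a$
$\left(496 + U{\left(H,Q \right)}\right)^{2} = \left(496 - 18\right)^{2} = 478^{2} = 228484$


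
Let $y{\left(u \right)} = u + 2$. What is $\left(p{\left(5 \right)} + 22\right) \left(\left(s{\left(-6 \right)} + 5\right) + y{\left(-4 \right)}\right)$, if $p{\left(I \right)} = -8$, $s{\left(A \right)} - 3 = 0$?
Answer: $84$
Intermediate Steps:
$s{\left(A \right)} = 3$ ($s{\left(A \right)} = 3 + 0 = 3$)
$y{\left(u \right)} = 2 + u$
$\left(p{\left(5 \right)} + 22\right) \left(\left(s{\left(-6 \right)} + 5\right) + y{\left(-4 \right)}\right) = \left(-8 + 22\right) \left(\left(3 + 5\right) + \left(2 - 4\right)\right) = 14 \left(8 - 2\right) = 14 \cdot 6 = 84$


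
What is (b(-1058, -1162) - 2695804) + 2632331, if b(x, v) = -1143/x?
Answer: -67153291/1058 ≈ -63472.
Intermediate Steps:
(b(-1058, -1162) - 2695804) + 2632331 = (-1143/(-1058) - 2695804) + 2632331 = (-1143*(-1/1058) - 2695804) + 2632331 = (1143/1058 - 2695804) + 2632331 = -2852159489/1058 + 2632331 = -67153291/1058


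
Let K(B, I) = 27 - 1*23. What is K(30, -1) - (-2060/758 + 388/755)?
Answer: 1775178/286145 ≈ 6.2038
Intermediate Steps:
K(B, I) = 4 (K(B, I) = 27 - 23 = 4)
K(30, -1) - (-2060/758 + 388/755) = 4 - (-2060/758 + 388/755) = 4 - (-2060*1/758 + 388*(1/755)) = 4 - (-1030/379 + 388/755) = 4 - 1*(-630598/286145) = 4 + 630598/286145 = 1775178/286145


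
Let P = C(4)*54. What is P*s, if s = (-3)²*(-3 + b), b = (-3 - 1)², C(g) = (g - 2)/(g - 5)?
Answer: -12636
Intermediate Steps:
C(g) = (-2 + g)/(-5 + g)
P = -108 (P = ((-2 + 4)/(-5 + 4))*54 = (2/(-1))*54 = -1*2*54 = -2*54 = -108)
b = 16 (b = (-4)² = 16)
s = 117 (s = (-3)²*(-3 + 16) = 9*13 = 117)
P*s = -108*117 = -12636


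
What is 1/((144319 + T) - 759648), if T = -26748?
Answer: -1/642077 ≈ -1.5574e-6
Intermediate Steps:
1/((144319 + T) - 759648) = 1/((144319 - 26748) - 759648) = 1/(117571 - 759648) = 1/(-642077) = -1/642077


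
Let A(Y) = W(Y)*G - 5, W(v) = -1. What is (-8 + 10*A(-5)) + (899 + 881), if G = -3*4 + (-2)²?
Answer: 1802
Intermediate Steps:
G = -8 (G = -12 + 4 = -8)
A(Y) = 3 (A(Y) = -1*(-8) - 5 = 8 - 5 = 3)
(-8 + 10*A(-5)) + (899 + 881) = (-8 + 10*3) + (899 + 881) = (-8 + 30) + 1780 = 22 + 1780 = 1802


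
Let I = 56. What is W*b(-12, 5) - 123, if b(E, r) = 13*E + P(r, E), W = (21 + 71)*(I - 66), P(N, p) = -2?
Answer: 145237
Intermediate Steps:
W = -920 (W = (21 + 71)*(56 - 66) = 92*(-10) = -920)
b(E, r) = -2 + 13*E (b(E, r) = 13*E - 2 = -2 + 13*E)
W*b(-12, 5) - 123 = -920*(-2 + 13*(-12)) - 123 = -920*(-2 - 156) - 123 = -920*(-158) - 123 = 145360 - 123 = 145237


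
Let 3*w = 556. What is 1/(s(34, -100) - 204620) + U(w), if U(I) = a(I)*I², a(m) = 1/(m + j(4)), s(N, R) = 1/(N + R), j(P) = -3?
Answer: 4174857149950/22161575361 ≈ 188.38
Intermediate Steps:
w = 556/3 (w = (⅓)*556 = 556/3 ≈ 185.33)
a(m) = 1/(-3 + m) (a(m) = 1/(m - 3) = 1/(-3 + m))
U(I) = I²/(-3 + I)
1/(s(34, -100) - 204620) + U(w) = 1/(1/(34 - 100) - 204620) + (556/3)²/(-3 + 556/3) = 1/(1/(-66) - 204620) + 309136/(9*(547/3)) = 1/(-1/66 - 204620) + (309136/9)*(3/547) = 1/(-13504921/66) + 309136/1641 = -66/13504921 + 309136/1641 = 4174857149950/22161575361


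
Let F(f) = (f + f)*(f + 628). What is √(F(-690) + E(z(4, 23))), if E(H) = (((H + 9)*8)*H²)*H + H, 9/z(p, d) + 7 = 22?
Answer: √53485743/25 ≈ 292.54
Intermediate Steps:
z(p, d) = ⅗ (z(p, d) = 9/(-7 + 22) = 9/15 = 9*(1/15) = ⅗)
F(f) = 2*f*(628 + f) (F(f) = (2*f)*(628 + f) = 2*f*(628 + f))
E(H) = H + H³*(72 + 8*H) (E(H) = (((9 + H)*8)*H²)*H + H = ((72 + 8*H)*H²)*H + H = (H²*(72 + 8*H))*H + H = H³*(72 + 8*H) + H = H + H³*(72 + 8*H))
√(F(-690) + E(z(4, 23))) = √(2*(-690)*(628 - 690) + (⅗ + 8*(⅗)⁴ + 72*(⅗)³)) = √(2*(-690)*(-62) + (⅗ + 8*(81/625) + 72*(27/125))) = √(85560 + (⅗ + 648/625 + 1944/125)) = √(85560 + 10743/625) = √(53485743/625) = √53485743/25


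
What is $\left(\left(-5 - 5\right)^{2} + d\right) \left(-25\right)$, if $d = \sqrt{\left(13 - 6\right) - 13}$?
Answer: $-2500 - 25 i \sqrt{6} \approx -2500.0 - 61.237 i$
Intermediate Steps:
$d = i \sqrt{6}$ ($d = \sqrt{\left(13 - 6\right) - 13} = \sqrt{7 - 13} = \sqrt{-6} = i \sqrt{6} \approx 2.4495 i$)
$\left(\left(-5 - 5\right)^{2} + d\right) \left(-25\right) = \left(\left(-5 - 5\right)^{2} + i \sqrt{6}\right) \left(-25\right) = \left(\left(-10\right)^{2} + i \sqrt{6}\right) \left(-25\right) = \left(100 + i \sqrt{6}\right) \left(-25\right) = -2500 - 25 i \sqrt{6}$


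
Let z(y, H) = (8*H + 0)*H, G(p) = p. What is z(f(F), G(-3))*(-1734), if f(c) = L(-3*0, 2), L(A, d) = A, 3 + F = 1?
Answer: -124848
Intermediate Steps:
F = -2 (F = -3 + 1 = -2)
f(c) = 0 (f(c) = -3*0 = 0)
z(y, H) = 8*H² (z(y, H) = (8*H)*H = 8*H²)
z(f(F), G(-3))*(-1734) = (8*(-3)²)*(-1734) = (8*9)*(-1734) = 72*(-1734) = -124848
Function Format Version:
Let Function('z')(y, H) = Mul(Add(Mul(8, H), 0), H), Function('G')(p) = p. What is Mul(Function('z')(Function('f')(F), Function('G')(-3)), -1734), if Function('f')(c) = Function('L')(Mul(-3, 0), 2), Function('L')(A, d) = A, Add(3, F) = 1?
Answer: -124848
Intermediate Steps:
F = -2 (F = Add(-3, 1) = -2)
Function('f')(c) = 0 (Function('f')(c) = Mul(-3, 0) = 0)
Function('z')(y, H) = Mul(8, Pow(H, 2)) (Function('z')(y, H) = Mul(Mul(8, H), H) = Mul(8, Pow(H, 2)))
Mul(Function('z')(Function('f')(F), Function('G')(-3)), -1734) = Mul(Mul(8, Pow(-3, 2)), -1734) = Mul(Mul(8, 9), -1734) = Mul(72, -1734) = -124848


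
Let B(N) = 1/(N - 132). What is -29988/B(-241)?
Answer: 11185524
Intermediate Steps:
B(N) = 1/(-132 + N)
-29988/B(-241) = -29988/(1/(-132 - 241)) = -29988/(1/(-373)) = -29988/(-1/373) = -29988*(-373) = 11185524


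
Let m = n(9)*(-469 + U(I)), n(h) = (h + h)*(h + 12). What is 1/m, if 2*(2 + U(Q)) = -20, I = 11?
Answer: -1/181818 ≈ -5.5000e-6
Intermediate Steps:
n(h) = 2*h*(12 + h) (n(h) = (2*h)*(12 + h) = 2*h*(12 + h))
U(Q) = -12 (U(Q) = -2 + (1/2)*(-20) = -2 - 10 = -12)
m = -181818 (m = (2*9*(12 + 9))*(-469 - 12) = (2*9*21)*(-481) = 378*(-481) = -181818)
1/m = 1/(-181818) = -1/181818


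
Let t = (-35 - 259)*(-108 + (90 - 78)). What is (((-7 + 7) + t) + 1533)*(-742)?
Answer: -22079694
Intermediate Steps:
t = 28224 (t = -294*(-108 + 12) = -294*(-96) = 28224)
(((-7 + 7) + t) + 1533)*(-742) = (((-7 + 7) + 28224) + 1533)*(-742) = ((0 + 28224) + 1533)*(-742) = (28224 + 1533)*(-742) = 29757*(-742) = -22079694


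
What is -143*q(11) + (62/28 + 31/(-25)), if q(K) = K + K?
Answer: -1100759/350 ≈ -3145.0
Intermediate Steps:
q(K) = 2*K
-143*q(11) + (62/28 + 31/(-25)) = -286*11 + (62/28 + 31/(-25)) = -143*22 + (62*(1/28) + 31*(-1/25)) = -3146 + (31/14 - 31/25) = -3146 + 341/350 = -1100759/350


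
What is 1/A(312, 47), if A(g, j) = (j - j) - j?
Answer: -1/47 ≈ -0.021277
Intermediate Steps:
A(g, j) = -j (A(g, j) = 0 - j = -j)
1/A(312, 47) = 1/(-1*47) = 1/(-47) = -1/47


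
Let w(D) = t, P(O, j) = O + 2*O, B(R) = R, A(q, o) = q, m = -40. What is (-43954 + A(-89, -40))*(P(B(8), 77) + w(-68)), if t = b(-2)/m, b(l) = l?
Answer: -21184683/20 ≈ -1.0592e+6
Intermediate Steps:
t = 1/20 (t = -2/(-40) = -2*(-1/40) = 1/20 ≈ 0.050000)
P(O, j) = 3*O
w(D) = 1/20
(-43954 + A(-89, -40))*(P(B(8), 77) + w(-68)) = (-43954 - 89)*(3*8 + 1/20) = -44043*(24 + 1/20) = -44043*481/20 = -21184683/20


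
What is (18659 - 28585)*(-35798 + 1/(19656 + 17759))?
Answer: 1899243915642/5345 ≈ 3.5533e+8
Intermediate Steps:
(18659 - 28585)*(-35798 + 1/(19656 + 17759)) = -9926*(-35798 + 1/37415) = -9926*(-1339382169/37415) = 1899243915642/5345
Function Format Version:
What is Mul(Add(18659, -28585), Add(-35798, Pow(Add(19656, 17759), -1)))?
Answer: Rational(1899243915642, 5345) ≈ 3.5533e+8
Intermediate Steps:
Mul(Add(18659, -28585), Add(-35798, Pow(Add(19656, 17759), -1))) = Mul(-9926, Add(-35798, Pow(37415, -1))) = Mul(-9926, Add(-35798, Rational(1, 37415))) = Mul(-9926, Rational(-1339382169, 37415)) = Rational(1899243915642, 5345)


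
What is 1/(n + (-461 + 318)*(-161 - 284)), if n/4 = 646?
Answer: 1/66219 ≈ 1.5101e-5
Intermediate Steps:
n = 2584 (n = 4*646 = 2584)
1/(n + (-461 + 318)*(-161 - 284)) = 1/(2584 + (-461 + 318)*(-161 - 284)) = 1/(2584 - 143*(-445)) = 1/(2584 + 63635) = 1/66219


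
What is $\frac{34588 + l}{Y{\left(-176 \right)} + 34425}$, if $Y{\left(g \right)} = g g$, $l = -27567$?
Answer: $\frac{1003}{9343} \approx 0.10735$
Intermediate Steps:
$Y{\left(g \right)} = g^{2}$
$\frac{34588 + l}{Y{\left(-176 \right)} + 34425} = \frac{34588 - 27567}{\left(-176\right)^{2} + 34425} = \frac{7021}{30976 + 34425} = \frac{7021}{65401} = 7021 \cdot \frac{1}{65401} = \frac{1003}{9343}$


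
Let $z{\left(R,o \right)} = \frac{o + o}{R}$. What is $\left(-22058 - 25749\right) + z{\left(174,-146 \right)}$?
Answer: $- \frac{4159355}{87} \approx -47809.0$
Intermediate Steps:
$z{\left(R,o \right)} = \frac{2 o}{R}$
$\left(-22058 - 25749\right) + z{\left(174,-146 \right)} = \left(-22058 - 25749\right) + 2 \left(-146\right) \frac{1}{174} = -47807 + 2 \left(-146\right) \frac{1}{174} = -47807 - \frac{146}{87} = - \frac{4159355}{87}$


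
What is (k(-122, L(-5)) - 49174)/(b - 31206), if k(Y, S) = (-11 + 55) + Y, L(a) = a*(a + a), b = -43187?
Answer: 49252/74393 ≈ 0.66205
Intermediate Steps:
L(a) = 2*a² (L(a) = a*(2*a) = 2*a²)
k(Y, S) = 44 + Y
(k(-122, L(-5)) - 49174)/(b - 31206) = ((44 - 122) - 49174)/(-43187 - 31206) = (-78 - 49174)/(-74393) = -49252*(-1/74393) = 49252/74393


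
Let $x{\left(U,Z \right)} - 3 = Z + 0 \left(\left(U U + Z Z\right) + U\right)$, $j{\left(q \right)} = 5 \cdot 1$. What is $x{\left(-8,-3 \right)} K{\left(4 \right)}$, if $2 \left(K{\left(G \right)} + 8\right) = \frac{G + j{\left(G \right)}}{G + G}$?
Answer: $0$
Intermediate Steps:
$j{\left(q \right)} = 5$
$x{\left(U,Z \right)} = 3 + Z$ ($x{\left(U,Z \right)} = 3 + \left(Z + 0 \left(\left(U U + Z Z\right) + U\right)\right) = 3 + \left(Z + 0 \left(\left(U^{2} + Z^{2}\right) + U\right)\right) = 3 + \left(Z + 0 \left(U + U^{2} + Z^{2}\right)\right) = 3 + \left(Z + 0\right) = 3 + Z$)
$K{\left(G \right)} = -8 + \frac{5 + G}{4 G}$ ($K{\left(G \right)} = -8 + \frac{\left(G + 5\right) \frac{1}{G + G}}{2} = -8 + \frac{\left(5 + G\right) \frac{1}{2 G}}{2} = -8 + \frac{\frac{1}{2} \frac{1}{G} \left(5 + G\right)}{2} = -8 + \frac{5 + G}{4 G}$)
$x{\left(-8,-3 \right)} K{\left(4 \right)} = \left(3 - 3\right) \frac{5 - 124}{4 \cdot 4} = 0 \cdot \frac{1}{4} \cdot \frac{1}{4} \left(5 - 124\right) = 0 \cdot \frac{1}{4} \cdot \frac{1}{4} \left(-119\right) = 0 \left(- \frac{119}{16}\right) = 0$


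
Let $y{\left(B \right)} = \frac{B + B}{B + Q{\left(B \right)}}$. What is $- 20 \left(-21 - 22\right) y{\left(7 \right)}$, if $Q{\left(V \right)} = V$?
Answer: $860$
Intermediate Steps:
$y{\left(B \right)} = 1$ ($y{\left(B \right)} = \frac{B + B}{B + B} = \frac{2 B}{2 B} = 2 B \frac{1}{2 B} = 1$)
$- 20 \left(-21 - 22\right) y{\left(7 \right)} = - 20 \left(-21 - 22\right) 1 = \left(-20\right) \left(-43\right) 1 = 860 \cdot 1 = 860$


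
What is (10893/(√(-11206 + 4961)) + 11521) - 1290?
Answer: 10231 - 10893*I*√6245/6245 ≈ 10231.0 - 137.84*I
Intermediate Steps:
(10893/(√(-11206 + 4961)) + 11521) - 1290 = (10893/(√(-6245)) + 11521) - 1290 = (10893/((I*√6245)) + 11521) - 1290 = (10893*(-I*√6245/6245) + 11521) - 1290 = (-10893*I*√6245/6245 + 11521) - 1290 = (11521 - 10893*I*√6245/6245) - 1290 = 10231 - 10893*I*√6245/6245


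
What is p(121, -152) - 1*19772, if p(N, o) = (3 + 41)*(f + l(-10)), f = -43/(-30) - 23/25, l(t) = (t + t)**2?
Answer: -161206/75 ≈ -2149.4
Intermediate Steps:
l(t) = 4*t**2 (l(t) = (2*t)**2 = 4*t**2)
f = 77/150 (f = -43*(-1/30) - 23*1/25 = 43/30 - 23/25 = 77/150 ≈ 0.51333)
p(N, o) = 1321694/75 (p(N, o) = (3 + 41)*(77/150 + 4*(-10)**2) = 44*(77/150 + 4*100) = 44*(77/150 + 400) = 44*(60077/150) = 1321694/75)
p(121, -152) - 1*19772 = 1321694/75 - 1*19772 = 1321694/75 - 19772 = -161206/75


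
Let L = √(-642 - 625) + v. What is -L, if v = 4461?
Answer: -4461 - I*√1267 ≈ -4461.0 - 35.595*I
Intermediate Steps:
L = 4461 + I*√1267 (L = √(-642 - 625) + 4461 = √(-1267) + 4461 = I*√1267 + 4461 = 4461 + I*√1267 ≈ 4461.0 + 35.595*I)
-L = -(4461 + I*√1267) = -4461 - I*√1267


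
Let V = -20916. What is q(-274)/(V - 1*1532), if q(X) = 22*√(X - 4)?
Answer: -11*I*√278/11224 ≈ -0.016341*I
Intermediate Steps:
q(X) = 22*√(-4 + X)
q(-274)/(V - 1*1532) = (22*√(-4 - 274))/(-20916 - 1*1532) = (22*√(-278))/(-20916 - 1532) = (22*(I*√278))/(-22448) = (22*I*√278)*(-1/22448) = -11*I*√278/11224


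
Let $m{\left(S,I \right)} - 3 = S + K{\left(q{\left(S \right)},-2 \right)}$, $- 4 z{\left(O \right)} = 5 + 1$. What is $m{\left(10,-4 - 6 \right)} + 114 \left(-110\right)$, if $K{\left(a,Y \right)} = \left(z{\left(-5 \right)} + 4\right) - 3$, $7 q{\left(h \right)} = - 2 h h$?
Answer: $- \frac{25055}{2} \approx -12528.0$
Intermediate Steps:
$q{\left(h \right)} = - \frac{2 h^{2}}{7}$ ($q{\left(h \right)} = \frac{- 2 h h}{7} = \frac{\left(-2\right) h^{2}}{7} = - \frac{2 h^{2}}{7}$)
$z{\left(O \right)} = - \frac{3}{2}$ ($z{\left(O \right)} = - \frac{5 + 1}{4} = \left(- \frac{1}{4}\right) 6 = - \frac{3}{2}$)
$K{\left(a,Y \right)} = - \frac{1}{2}$ ($K{\left(a,Y \right)} = \left(- \frac{3}{2} + 4\right) - 3 = \frac{5}{2} - 3 = - \frac{1}{2}$)
$m{\left(S,I \right)} = \frac{5}{2} + S$ ($m{\left(S,I \right)} = 3 + \left(S - \frac{1}{2}\right) = 3 + \left(- \frac{1}{2} + S\right) = \frac{5}{2} + S$)
$m{\left(10,-4 - 6 \right)} + 114 \left(-110\right) = \left(\frac{5}{2} + 10\right) + 114 \left(-110\right) = \frac{25}{2} - 12540 = - \frac{25055}{2}$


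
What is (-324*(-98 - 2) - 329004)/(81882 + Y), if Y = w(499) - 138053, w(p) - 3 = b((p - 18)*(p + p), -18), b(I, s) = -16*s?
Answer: 6741/1270 ≈ 5.3079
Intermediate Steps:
w(p) = 291 (w(p) = 3 - 16*(-18) = 3 + 288 = 291)
Y = -137762 (Y = 291 - 138053 = -137762)
(-324*(-98 - 2) - 329004)/(81882 + Y) = (-324*(-98 - 2) - 329004)/(81882 - 137762) = (-324*(-100) - 329004)/(-55880) = (32400 - 329004)*(-1/55880) = -296604*(-1/55880) = 6741/1270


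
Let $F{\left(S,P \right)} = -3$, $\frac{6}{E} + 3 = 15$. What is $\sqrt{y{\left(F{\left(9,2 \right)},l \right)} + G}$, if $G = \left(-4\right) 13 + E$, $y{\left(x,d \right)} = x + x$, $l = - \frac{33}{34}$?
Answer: $\frac{i \sqrt{230}}{2} \approx 7.5829 i$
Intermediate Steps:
$E = \frac{1}{2}$ ($E = \frac{6}{-3 + 15} = \frac{6}{12} = 6 \cdot \frac{1}{12} = \frac{1}{2} \approx 0.5$)
$l = - \frac{33}{34}$ ($l = \left(-33\right) \frac{1}{34} = - \frac{33}{34} \approx -0.97059$)
$y{\left(x,d \right)} = 2 x$
$G = - \frac{103}{2}$ ($G = \left(-4\right) 13 + \frac{1}{2} = -52 + \frac{1}{2} = - \frac{103}{2} \approx -51.5$)
$\sqrt{y{\left(F{\left(9,2 \right)},l \right)} + G} = \sqrt{2 \left(-3\right) - \frac{103}{2}} = \sqrt{-6 - \frac{103}{2}} = \sqrt{- \frac{115}{2}} = \frac{i \sqrt{230}}{2}$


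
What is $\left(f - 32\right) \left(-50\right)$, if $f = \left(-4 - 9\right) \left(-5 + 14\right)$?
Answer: $7450$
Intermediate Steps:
$f = -117$ ($f = \left(-13\right) 9 = -117$)
$\left(f - 32\right) \left(-50\right) = \left(-117 - 32\right) \left(-50\right) = \left(-149\right) \left(-50\right) = 7450$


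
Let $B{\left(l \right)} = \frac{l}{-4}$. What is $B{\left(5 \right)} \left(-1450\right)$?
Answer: $\frac{3625}{2} \approx 1812.5$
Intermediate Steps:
$B{\left(l \right)} = - \frac{l}{4}$ ($B{\left(l \right)} = l \left(- \frac{1}{4}\right) = - \frac{l}{4}$)
$B{\left(5 \right)} \left(-1450\right) = \left(- \frac{1}{4}\right) 5 \left(-1450\right) = \left(- \frac{5}{4}\right) \left(-1450\right) = \frac{3625}{2}$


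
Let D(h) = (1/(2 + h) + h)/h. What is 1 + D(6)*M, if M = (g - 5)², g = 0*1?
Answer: 1273/48 ≈ 26.521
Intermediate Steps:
g = 0
M = 25 (M = (0 - 5)² = (-5)² = 25)
D(h) = (h + 1/(2 + h))/h
1 + D(6)*M = 1 + ((1 + 6² + 2*6)/(6*(2 + 6)))*25 = 1 + ((⅙)*(1 + 36 + 12)/8)*25 = 1 + ((⅙)*(⅛)*49)*25 = 1 + (49/48)*25 = 1 + 1225/48 = 1273/48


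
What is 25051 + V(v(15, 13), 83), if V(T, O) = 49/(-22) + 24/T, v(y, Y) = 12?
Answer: 551117/22 ≈ 25051.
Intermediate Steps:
V(T, O) = -49/22 + 24/T (V(T, O) = 49*(-1/22) + 24/T = -49/22 + 24/T)
25051 + V(v(15, 13), 83) = 25051 + (-49/22 + 24/12) = 25051 + (-49/22 + 24*(1/12)) = 25051 + (-49/22 + 2) = 25051 - 5/22 = 551117/22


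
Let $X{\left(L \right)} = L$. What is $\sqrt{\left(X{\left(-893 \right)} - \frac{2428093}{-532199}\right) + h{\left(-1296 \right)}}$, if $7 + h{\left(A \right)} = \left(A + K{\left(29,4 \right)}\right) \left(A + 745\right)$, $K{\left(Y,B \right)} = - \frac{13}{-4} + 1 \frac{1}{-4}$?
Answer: $\frac{5 \sqrt{8061429028285154}}{532199} \approx 843.53$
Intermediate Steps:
$K{\left(Y,B \right)} = 3$ ($K{\left(Y,B \right)} = \left(-13\right) \left(- \frac{1}{4}\right) + 1 \left(- \frac{1}{4}\right) = \frac{13}{4} - \frac{1}{4} = 3$)
$h{\left(A \right)} = -7 + \left(3 + A\right) \left(745 + A\right)$ ($h{\left(A \right)} = -7 + \left(A + 3\right) \left(A + 745\right) = -7 + \left(3 + A\right) \left(745 + A\right)$)
$\sqrt{\left(X{\left(-893 \right)} - \frac{2428093}{-532199}\right) + h{\left(-1296 \right)}} = \sqrt{\left(-893 - \frac{2428093}{-532199}\right) + \left(2228 + \left(-1296\right)^{2} + 748 \left(-1296\right)\right)} = \sqrt{\left(-893 - - \frac{2428093}{532199}\right) + \left(2228 + 1679616 - 969408\right)} = \sqrt{\left(-893 + \frac{2428093}{532199}\right) + 712436} = \sqrt{- \frac{472825614}{532199} + 712436} = \sqrt{\frac{378684901150}{532199}} = \frac{5 \sqrt{8061429028285154}}{532199}$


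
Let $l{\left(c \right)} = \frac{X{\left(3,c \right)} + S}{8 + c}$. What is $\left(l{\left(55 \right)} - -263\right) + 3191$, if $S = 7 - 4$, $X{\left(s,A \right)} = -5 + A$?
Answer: $\frac{217655}{63} \approx 3454.8$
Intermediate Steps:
$S = 3$
$l{\left(c \right)} = \frac{-2 + c}{8 + c}$ ($l{\left(c \right)} = \frac{\left(-5 + c\right) + 3}{8 + c} = \frac{-2 + c}{8 + c}$)
$\left(l{\left(55 \right)} - -263\right) + 3191 = \left(\frac{-2 + 55}{8 + 55} - -263\right) + 3191 = \left(\frac{1}{63} \cdot 53 + \left(-22 + 285\right)\right) + 3191 = \left(\frac{1}{63} \cdot 53 + 263\right) + 3191 = \left(\frac{53}{63} + 263\right) + 3191 = \frac{16622}{63} + 3191 = \frac{217655}{63}$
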